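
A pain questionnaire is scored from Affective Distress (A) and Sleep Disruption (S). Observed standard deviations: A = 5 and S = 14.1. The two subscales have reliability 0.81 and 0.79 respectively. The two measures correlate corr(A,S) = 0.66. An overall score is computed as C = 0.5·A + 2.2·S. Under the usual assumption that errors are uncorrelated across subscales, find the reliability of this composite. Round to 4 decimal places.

Var(C) = 0.5²·5² + 2.2²·14.1² + 2·[1.1·5·14.1·0.66] = 968.49 + 102.366 = 1070.86.
Because errors are independent across components, Cov(Tᵢ,Tⱼ) = Cov(Xᵢ,Xⱼ); the off-diagonal part of the true-score variance is the same as above.
True-score variance = [0.5²·5²·0.81 + 2.2²·14.1²·0.79] + 102.366 = 765.232 + 102.366 = 867.598.
Reliability = 867.598 / 1070.86 = 0.8102.

0.8102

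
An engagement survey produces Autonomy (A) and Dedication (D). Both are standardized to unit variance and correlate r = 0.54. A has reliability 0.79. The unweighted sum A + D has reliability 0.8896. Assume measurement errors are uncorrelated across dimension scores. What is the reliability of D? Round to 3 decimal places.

Var(A+D) = 2 + 2·0.54 = 3.080.
True-score variance = ρ_A + ρ_D + 2·0.54, so 0.8896 = (0.79 + ρ_D + 1.08) / 3.080.
ρ_D = 0.8896·3.080 − 0.79 − 1.08 = 0.870.

0.870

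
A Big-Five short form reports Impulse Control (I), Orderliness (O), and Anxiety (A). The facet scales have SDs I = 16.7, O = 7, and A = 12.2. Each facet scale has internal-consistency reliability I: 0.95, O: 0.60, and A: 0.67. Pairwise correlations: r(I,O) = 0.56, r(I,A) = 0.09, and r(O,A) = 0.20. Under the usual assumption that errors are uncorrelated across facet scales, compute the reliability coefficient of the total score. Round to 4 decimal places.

Var(I+O+A) = 16.7² + 7² + 12.2² + 2·[16.7·7·0.56 + 16.7·12.2·0.09 + 7·12.2·0.20] = 476.73 + 201.761 = 678.491.
Because errors are independent across components, Cov(Tᵢ,Tⱼ) = Cov(Xᵢ,Xⱼ); the off-diagonal part of the true-score variance is the same as above.
True-score variance = [16.7²·0.95 + 7²·0.60 + 12.2²·0.67] + 201.761 = 394.068 + 201.761 = 595.829.
Reliability = 595.829 / 678.491 = 0.8782.

0.8782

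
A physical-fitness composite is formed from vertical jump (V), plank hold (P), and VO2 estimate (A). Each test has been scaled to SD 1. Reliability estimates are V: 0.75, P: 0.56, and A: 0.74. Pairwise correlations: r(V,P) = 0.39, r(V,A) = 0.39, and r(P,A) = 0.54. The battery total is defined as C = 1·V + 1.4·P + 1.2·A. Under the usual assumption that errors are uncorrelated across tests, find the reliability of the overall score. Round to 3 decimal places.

Var(C) = 1 + 1.4² + 1.2² + 2·[1.4·0.39 + 1.2·0.39 + 1.68·0.54] = 4.4 + 3.8424 = 8.2424.
Under uncorrelated errors the observed covariances equal the true-score covariances, so only the own-variance terms attenuate.
True-score variance = [0.75 + 1.4²·0.56 + 1.2²·0.74] + 3.8424 = 2.9132 + 3.8424 = 6.7556.
Reliability = 6.7556 / 8.2424 = 0.820.

0.820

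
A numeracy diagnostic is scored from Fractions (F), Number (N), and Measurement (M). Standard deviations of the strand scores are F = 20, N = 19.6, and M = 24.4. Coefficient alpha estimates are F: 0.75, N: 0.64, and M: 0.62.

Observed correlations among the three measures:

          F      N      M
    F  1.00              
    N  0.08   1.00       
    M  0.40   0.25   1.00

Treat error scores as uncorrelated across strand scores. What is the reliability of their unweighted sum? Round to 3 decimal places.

Var(F+N+M) = 20² + 19.6² + 24.4² + 2·[20·19.6·0.08 + 20·24.4·0.40 + 19.6·24.4·0.25] = 1379.52 + 692.24 = 2071.76.
Because errors are independent across components, Cov(Tᵢ,Tⱼ) = Cov(Xᵢ,Xⱼ); the off-diagonal part of the true-score variance is the same as above.
True-score variance = [20²·0.75 + 19.6²·0.64 + 24.4²·0.62] + 692.24 = 914.986 + 692.24 = 1607.23.
Reliability = 1607.23 / 2071.76 = 0.776.

0.776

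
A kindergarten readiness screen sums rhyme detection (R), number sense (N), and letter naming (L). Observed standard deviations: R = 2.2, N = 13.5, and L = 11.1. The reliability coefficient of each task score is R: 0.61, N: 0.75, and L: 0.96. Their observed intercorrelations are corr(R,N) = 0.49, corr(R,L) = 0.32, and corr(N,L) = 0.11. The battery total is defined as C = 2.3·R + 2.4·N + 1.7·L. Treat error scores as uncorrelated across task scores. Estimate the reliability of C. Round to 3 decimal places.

0.840

Var(C) = 2.3²·2.2² + 2.4²·13.5² + 1.7²·11.1² + 2·[5.52·2.2·13.5·0.49 + 3.91·2.2·11.1·0.32 + 4.08·13.5·11.1·0.11] = 1431.44 + 356.279 = 1787.72.
Under uncorrelated errors the observed covariances equal the true-score covariances, so only the own-variance terms attenuate.
True-score variance = [2.3²·2.2²·0.61 + 2.4²·13.5²·0.75 + 1.7²·11.1²·0.96] + 356.279 = 1144.77 + 356.279 = 1501.05.
Reliability = 1501.05 / 1787.72 = 0.840.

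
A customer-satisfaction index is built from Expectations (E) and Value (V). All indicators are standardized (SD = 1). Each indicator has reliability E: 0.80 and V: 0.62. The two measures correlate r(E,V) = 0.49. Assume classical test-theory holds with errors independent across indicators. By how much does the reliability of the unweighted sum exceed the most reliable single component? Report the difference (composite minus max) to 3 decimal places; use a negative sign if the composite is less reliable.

0.005

Var(sum) = 2 + 0.98 = 2.98; true-score variance = 1.42 + 0.98 = 2.4; composite reliability = 0.8054.
Max component reliability = 0.8000.
Difference = 0.8054 − 0.8000 = 0.005.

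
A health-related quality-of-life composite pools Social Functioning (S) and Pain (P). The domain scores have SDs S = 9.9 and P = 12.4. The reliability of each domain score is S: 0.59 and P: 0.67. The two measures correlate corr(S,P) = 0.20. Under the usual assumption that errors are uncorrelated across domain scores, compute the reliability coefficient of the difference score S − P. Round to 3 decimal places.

Var(S−P) = 9.9² + 12.4² − 2·9.9·12.4·0.20 = 251.77 − 49.104 = 202.666.
Because errors are independent across components, Cov(Tᵢ,Tⱼ) = Cov(Xᵢ,Xⱼ); the off-diagonal part of the true-score variance is the same as above.
True-score variance = [9.9²·0.59 + 12.4²·0.67] − 49.104 = 160.845 − 49.104 = 111.741.
Reliability = 111.741 / 202.666 = 0.551.

0.551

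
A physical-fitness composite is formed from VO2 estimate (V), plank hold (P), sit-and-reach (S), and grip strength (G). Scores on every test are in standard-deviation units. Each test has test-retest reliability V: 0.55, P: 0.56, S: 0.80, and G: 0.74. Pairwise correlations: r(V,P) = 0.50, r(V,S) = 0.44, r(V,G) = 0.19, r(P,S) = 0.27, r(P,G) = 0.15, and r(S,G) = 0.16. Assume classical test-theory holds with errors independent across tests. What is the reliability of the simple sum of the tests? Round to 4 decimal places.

Var(V+P+S+G) = 4 + 2·[0.50 + 0.44 + 0.19 + 0.27 + 0.15 + 0.16] = 4 + 3.42 = 7.42.
With uncorrelated errors the cross-covariances are all true-score covariance, so they carry over unchanged; only the diagonal terms shrink to ρᵢσᵢ².
True-score variance = [0.55 + 0.56 + 0.80 + 0.74] + 3.42 = 2.65 + 3.42 = 6.07.
Reliability = 6.07 / 7.42 = 0.8181.

0.8181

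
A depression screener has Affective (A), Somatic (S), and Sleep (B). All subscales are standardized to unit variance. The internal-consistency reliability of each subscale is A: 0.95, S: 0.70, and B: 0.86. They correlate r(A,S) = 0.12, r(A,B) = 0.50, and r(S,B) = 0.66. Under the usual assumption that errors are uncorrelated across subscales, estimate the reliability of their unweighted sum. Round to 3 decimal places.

0.912

Var(A+S+B) = 3 + 2·[0.12 + 0.50 + 0.66] = 3 + 2.56 = 5.56.
With uncorrelated errors the cross-covariances are all true-score covariance, so they carry over unchanged; only the diagonal terms shrink to ρᵢσᵢ².
True-score variance = [0.95 + 0.70 + 0.86] + 2.56 = 2.51 + 2.56 = 5.07.
Reliability = 5.07 / 5.56 = 0.912.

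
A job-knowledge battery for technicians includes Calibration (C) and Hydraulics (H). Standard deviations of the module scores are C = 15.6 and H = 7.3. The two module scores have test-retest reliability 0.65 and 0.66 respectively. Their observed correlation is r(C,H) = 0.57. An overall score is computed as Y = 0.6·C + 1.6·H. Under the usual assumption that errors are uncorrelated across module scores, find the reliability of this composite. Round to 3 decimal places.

0.779

Var(Y) = 0.6²·15.6² + 1.6²·7.3² + 2·[0.96·15.6·7.3·0.57] = 224.032 + 124.63 = 348.662.
Because errors are independent across components, Cov(Tᵢ,Tⱼ) = Cov(Xᵢ,Xⱼ); the off-diagonal part of the true-score variance is the same as above.
True-score variance = [0.6²·15.6²·0.65 + 1.6²·7.3²·0.66] + 124.63 = 146.985 + 124.63 = 271.615.
Reliability = 271.615 / 348.662 = 0.779.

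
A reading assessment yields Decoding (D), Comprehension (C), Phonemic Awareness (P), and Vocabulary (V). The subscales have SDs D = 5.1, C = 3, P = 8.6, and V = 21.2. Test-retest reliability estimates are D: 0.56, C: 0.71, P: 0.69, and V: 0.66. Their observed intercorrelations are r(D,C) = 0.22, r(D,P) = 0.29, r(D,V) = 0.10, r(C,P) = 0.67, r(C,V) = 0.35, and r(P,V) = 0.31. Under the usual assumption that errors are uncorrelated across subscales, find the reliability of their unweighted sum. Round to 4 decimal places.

0.7640

Var(D+C+P+V) = 5.1² + 3² + 8.6² + 21.2² + 2·[5.1·3·0.22 + 5.1·8.6·0.29 + 5.1·21.2·0.10 + 3·8.6·0.67 + 3·21.2·0.35 + 8.6·21.2·0.31] = 558.41 + 245.925 = 804.335.
Under uncorrelated errors the observed covariances equal the true-score covariances, so only the own-variance terms attenuate.
True-score variance = [5.1²·0.56 + 3²·0.71 + 8.6²·0.69 + 21.2²·0.66] + 245.925 = 368.618 + 245.925 = 614.544.
Reliability = 614.544 / 804.335 = 0.7640.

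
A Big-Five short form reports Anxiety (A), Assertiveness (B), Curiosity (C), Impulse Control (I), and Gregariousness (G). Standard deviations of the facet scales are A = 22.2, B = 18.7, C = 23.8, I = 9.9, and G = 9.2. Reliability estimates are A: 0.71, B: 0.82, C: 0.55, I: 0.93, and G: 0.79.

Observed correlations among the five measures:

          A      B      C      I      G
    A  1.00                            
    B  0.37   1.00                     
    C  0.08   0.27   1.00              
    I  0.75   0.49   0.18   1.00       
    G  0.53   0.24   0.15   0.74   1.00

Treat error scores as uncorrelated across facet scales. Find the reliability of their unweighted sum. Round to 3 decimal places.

0.854

Var(A+B+C+I+G) = 22.2² + 18.7² + 23.8² + 9.9² + 9.2² + 2·[22.2·18.7·0.37 + 22.2·23.8·0.08 + 22.2·9.9·0.75 + 22.2·9.2·0.53 + 18.7·23.8·0.27 + 18.7·9.9·0.49 + 18.7·9.2·0.24 + 23.8·9.9·0.18 + 23.8·9.2·0.15 + 9.9·9.2·0.74] = 1591.62 + 1727.55 = 3319.17.
Because errors are independent across components, Cov(Tᵢ,Tⱼ) = Cov(Xᵢ,Xⱼ); the off-diagonal part of the true-score variance is the same as above.
True-score variance = [22.2²·0.71 + 18.7²·0.82 + 23.8²·0.55 + 9.9²·0.93 + 9.2²·0.79] + 1727.55 = 1106.22 + 1727.55 = 2833.77.
Reliability = 2833.77 / 3319.17 = 0.854.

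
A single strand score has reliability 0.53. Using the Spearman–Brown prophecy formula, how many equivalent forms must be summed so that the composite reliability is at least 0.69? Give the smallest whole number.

k ≥ ρ*(1−ρ₁)/(ρ₁(1−ρ*)) = 0.69·0.47 / (0.53·0.31) = 1.974.
Smallest integer k = 2.

2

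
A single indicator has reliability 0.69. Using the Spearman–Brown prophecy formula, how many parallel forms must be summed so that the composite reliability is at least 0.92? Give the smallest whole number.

k ≥ ρ*(1−ρ₁)/(ρ₁(1−ρ*)) = 0.92·0.31 / (0.69·0.08) = 5.167.
Smallest integer k = 6.

6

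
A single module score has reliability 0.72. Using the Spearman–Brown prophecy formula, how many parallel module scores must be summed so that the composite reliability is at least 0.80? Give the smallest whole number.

2

k ≥ ρ*(1−ρ₁)/(ρ₁(1−ρ*)) = 0.80·0.28 / (0.72·0.20) = 1.556.
Smallest integer k = 2.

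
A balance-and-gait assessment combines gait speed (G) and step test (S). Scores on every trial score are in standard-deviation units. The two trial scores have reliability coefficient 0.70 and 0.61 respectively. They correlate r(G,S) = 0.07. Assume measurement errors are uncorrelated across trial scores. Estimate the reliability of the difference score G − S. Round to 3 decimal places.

Var(G−S) = 1 + 1 − 2·0.07 = 2 − 0.14 = 1.86.
Because errors are independent across components, Cov(Tᵢ,Tⱼ) = Cov(Xᵢ,Xⱼ); the off-diagonal part of the true-score variance is the same as above.
True-score variance = [0.70 + 0.61] − 0.14 = 1.31 − 0.14 = 1.17.
Reliability = 1.17 / 1.86 = 0.629.

0.629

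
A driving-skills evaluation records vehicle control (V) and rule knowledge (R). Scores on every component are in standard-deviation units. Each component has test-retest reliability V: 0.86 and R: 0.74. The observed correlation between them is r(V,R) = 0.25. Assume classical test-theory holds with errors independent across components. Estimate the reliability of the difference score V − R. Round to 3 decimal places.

Var(V−R) = 1 + 1 − 2·0.25 = 2 − 0.5 = 1.5.
With uncorrelated errors the cross-covariances are all true-score covariance, so they carry over unchanged; only the diagonal terms shrink to ρᵢσᵢ².
True-score variance = [0.86 + 0.74] − 0.5 = 1.6 − 0.5 = 1.1.
Reliability = 1.1 / 1.5 = 0.733.

0.733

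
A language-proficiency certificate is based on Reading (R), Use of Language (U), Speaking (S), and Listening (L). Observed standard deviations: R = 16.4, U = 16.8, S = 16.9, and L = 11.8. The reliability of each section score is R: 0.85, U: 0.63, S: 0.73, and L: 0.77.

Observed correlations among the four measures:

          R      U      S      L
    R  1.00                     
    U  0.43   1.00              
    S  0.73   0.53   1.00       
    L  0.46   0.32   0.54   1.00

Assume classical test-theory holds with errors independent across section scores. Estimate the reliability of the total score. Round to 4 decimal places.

0.8959

Var(R+U+S+L) = 16.4² + 16.8² + 16.9² + 11.8² + 2·[16.4·16.8·0.43 + 16.4·16.9·0.73 + 16.4·11.8·0.46 + 16.8·16.9·0.53 + 16.8·11.8·0.32 + 16.9·11.8·0.54] = 976.05 + 1462.84 = 2438.89.
Under uncorrelated errors the observed covariances equal the true-score covariances, so only the own-variance terms attenuate.
True-score variance = [16.4²·0.85 + 16.8²·0.63 + 16.9²·0.73 + 11.8²·0.77] + 1462.84 = 722.137 + 1462.84 = 2184.98.
Reliability = 2184.98 / 2438.89 = 0.8959.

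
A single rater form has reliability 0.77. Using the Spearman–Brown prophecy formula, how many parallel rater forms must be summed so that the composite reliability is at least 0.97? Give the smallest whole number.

k ≥ ρ*(1−ρ₁)/(ρ₁(1−ρ*)) = 0.97·0.23 / (0.77·0.03) = 9.658.
Smallest integer k = 10.

10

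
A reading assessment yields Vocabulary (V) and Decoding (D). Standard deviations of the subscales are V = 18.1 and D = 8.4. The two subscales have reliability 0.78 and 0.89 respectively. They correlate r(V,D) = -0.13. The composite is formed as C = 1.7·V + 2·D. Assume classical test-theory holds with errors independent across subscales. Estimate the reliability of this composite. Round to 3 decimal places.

0.781

Var(C) = 1.7²·18.1² + 2²·8.4² + 2·[3.4·18.1·8.4·(-0.13)] = 1229.03 − 134.403 = 1094.63.
Because errors are independent across components, Cov(Tᵢ,Tⱼ) = Cov(Xᵢ,Xⱼ); the off-diagonal part of the true-score variance is the same as above.
True-score variance = [1.7²·18.1²·0.78 + 2²·8.4²·0.89] − 134.403 = 989.692 − 134.403 = 855.289.
Reliability = 855.289 / 1094.63 = 0.781.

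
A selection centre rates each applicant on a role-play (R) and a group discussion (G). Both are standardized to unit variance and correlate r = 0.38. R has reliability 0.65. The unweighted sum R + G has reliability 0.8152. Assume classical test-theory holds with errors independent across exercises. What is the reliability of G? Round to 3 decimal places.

0.840

Var(R+G) = 2 + 2·0.38 = 2.760.
True-score variance = ρ_R + ρ_G + 2·0.38, so 0.8152 = (0.65 + ρ_G + 0.76) / 2.760.
ρ_G = 0.8152·2.760 − 0.65 − 0.76 = 0.840.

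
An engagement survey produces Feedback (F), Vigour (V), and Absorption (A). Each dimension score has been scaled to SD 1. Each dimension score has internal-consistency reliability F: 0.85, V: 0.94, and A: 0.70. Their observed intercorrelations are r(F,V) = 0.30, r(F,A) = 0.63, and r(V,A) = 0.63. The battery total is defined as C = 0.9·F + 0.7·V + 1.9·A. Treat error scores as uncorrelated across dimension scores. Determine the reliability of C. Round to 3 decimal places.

0.865

Var(C) = 0.9² + 0.7² + 1.9² + 2·[0.63·0.30 + 1.71·0.63 + 1.33·0.63] = 4.91 + 4.2084 = 9.1184.
Under uncorrelated errors the observed covariances equal the true-score covariances, so only the own-variance terms attenuate.
True-score variance = [0.9²·0.85 + 0.7²·0.94 + 1.9²·0.70] + 4.2084 = 3.6761 + 4.2084 = 7.8845.
Reliability = 7.8845 / 9.1184 = 0.865.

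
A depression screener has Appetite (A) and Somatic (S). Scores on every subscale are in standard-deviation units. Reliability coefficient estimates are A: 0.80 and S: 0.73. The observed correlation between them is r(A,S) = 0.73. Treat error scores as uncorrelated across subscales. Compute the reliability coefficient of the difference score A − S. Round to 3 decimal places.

Var(A−S) = 1 + 1 − 2·0.73 = 2 − 1.46 = 0.54.
Under uncorrelated errors the observed covariances equal the true-score covariances, so only the own-variance terms attenuate.
True-score variance = [0.80 + 0.73] − 1.46 = 1.53 − 1.46 = 0.07.
Reliability = 0.07 / 0.54 = 0.130.

0.130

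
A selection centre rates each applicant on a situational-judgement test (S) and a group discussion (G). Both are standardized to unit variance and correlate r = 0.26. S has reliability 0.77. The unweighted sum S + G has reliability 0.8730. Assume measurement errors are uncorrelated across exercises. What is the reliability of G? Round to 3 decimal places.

Var(S+G) = 2 + 2·0.26 = 2.520.
True-score variance = ρ_S + ρ_G + 2·0.26, so 0.8730 = (0.77 + ρ_G + 0.52) / 2.520.
ρ_G = 0.8730·2.520 − 0.77 − 0.52 = 0.910.

0.910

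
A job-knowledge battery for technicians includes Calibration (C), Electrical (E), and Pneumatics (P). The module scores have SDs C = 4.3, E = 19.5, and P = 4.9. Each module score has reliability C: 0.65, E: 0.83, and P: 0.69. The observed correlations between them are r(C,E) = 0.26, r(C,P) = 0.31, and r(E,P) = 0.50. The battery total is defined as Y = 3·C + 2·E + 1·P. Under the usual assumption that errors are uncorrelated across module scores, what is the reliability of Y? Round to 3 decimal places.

0.853

Var(Y) = 3²·4.3² + 2²·19.5² + 4.9² + 2·[6·4.3·19.5·0.26 + 3·4.3·4.9·0.31 + 2·19.5·4.9·0.50] = 1711.42 + 491.902 = 2203.32.
Because errors are independent across components, Cov(Tᵢ,Tⱼ) = Cov(Xᵢ,Xⱼ); the off-diagonal part of the true-score variance is the same as above.
True-score variance = [3²·4.3²·0.65 + 2²·19.5²·0.83 + 4.9²·0.69] + 491.902 = 1387.16 + 491.902 = 1879.07.
Reliability = 1879.07 / 2203.32 = 0.853.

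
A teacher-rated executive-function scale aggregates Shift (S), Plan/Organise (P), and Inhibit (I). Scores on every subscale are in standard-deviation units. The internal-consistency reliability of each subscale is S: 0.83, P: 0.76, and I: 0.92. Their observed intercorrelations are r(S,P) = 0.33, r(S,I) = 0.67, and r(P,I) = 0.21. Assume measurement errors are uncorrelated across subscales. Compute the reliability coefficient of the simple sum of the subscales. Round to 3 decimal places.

0.910

Var(S+P+I) = 3 + 2·[0.33 + 0.67 + 0.21] = 3 + 2.42 = 5.42.
Under uncorrelated errors the observed covariances equal the true-score covariances, so only the own-variance terms attenuate.
True-score variance = [0.83 + 0.76 + 0.92] + 2.42 = 2.51 + 2.42 = 4.93.
Reliability = 4.93 / 5.42 = 0.910.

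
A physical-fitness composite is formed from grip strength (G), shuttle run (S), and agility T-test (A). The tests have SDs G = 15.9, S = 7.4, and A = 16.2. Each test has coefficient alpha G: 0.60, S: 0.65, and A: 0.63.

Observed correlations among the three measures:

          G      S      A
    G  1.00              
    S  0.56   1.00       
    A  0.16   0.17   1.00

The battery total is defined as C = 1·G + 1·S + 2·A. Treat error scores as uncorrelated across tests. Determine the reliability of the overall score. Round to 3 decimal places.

0.707

Var(C) = 15.9² + 7.4² + 2²·16.2² + 2·[15.9·7.4·0.56 + 2·15.9·16.2·0.16 + 2·7.4·16.2·0.17] = 1357.33 + 378.149 = 1735.48.
Under uncorrelated errors the observed covariances equal the true-score covariances, so only the own-variance terms attenuate.
True-score variance = [15.9²·0.60 + 7.4²·0.65 + 2²·16.2²·0.63] + 378.149 = 848.629 + 378.149 = 1226.78.
Reliability = 1226.78 / 1735.48 = 0.707.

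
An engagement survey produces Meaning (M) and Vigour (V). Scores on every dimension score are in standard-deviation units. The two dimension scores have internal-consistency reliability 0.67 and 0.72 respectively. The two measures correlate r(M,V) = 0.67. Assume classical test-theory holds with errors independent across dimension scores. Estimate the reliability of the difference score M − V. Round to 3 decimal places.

0.076

Var(M−V) = 1 + 1 − 2·0.67 = 2 − 1.34 = 0.66.
Because errors are independent across components, Cov(Tᵢ,Tⱼ) = Cov(Xᵢ,Xⱼ); the off-diagonal part of the true-score variance is the same as above.
True-score variance = [0.67 + 0.72] − 1.34 = 1.39 − 1.34 = 0.05.
Reliability = 0.05 / 0.66 = 0.076.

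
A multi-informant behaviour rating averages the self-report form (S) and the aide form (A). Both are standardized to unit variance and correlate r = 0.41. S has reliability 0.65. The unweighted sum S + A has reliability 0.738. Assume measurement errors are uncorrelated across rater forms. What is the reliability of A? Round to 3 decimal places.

0.611

Var(S+A) = 2 + 2·0.41 = 2.820.
True-score variance = ρ_S + ρ_A + 2·0.41, so 0.738 = (0.65 + ρ_A + 0.82) / 2.820.
ρ_A = 0.738·2.820 − 0.65 − 0.82 = 0.611.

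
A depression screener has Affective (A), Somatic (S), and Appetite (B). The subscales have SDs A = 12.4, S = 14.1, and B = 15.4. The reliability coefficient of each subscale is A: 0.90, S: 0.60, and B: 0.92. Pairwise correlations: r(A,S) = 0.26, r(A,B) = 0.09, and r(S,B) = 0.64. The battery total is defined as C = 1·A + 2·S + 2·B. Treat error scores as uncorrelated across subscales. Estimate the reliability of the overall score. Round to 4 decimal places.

0.8744

Var(C) = 12.4² + 2²·14.1² + 2²·15.4² + 2·[2·12.4·14.1·0.26 + 2·12.4·15.4·0.09 + 4·14.1·15.4·0.64] = 1897.64 + 1362.34 = 3259.98.
Because errors are independent across components, Cov(Tᵢ,Tⱼ) = Cov(Xᵢ,Xⱼ); the off-diagonal part of the true-score variance is the same as above.
True-score variance = [12.4²·0.90 + 2²·14.1²·0.60 + 2²·15.4²·0.92] + 1362.34 = 1488.28 + 1362.34 = 2850.61.
Reliability = 2850.61 / 3259.98 = 0.8744.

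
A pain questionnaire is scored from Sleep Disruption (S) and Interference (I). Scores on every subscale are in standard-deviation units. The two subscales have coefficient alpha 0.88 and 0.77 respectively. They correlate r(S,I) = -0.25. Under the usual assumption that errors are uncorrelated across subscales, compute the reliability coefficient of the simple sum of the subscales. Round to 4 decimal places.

0.7667

Var(S+I) = 2 + 2·[(-0.25)] = 2 − 0.5 = 1.5.
With uncorrelated errors the cross-covariances are all true-score covariance, so they carry over unchanged; only the diagonal terms shrink to ρᵢσᵢ².
True-score variance = [0.88 + 0.77] − 0.5 = 1.65 − 0.5 = 1.15.
Reliability = 1.15 / 1.5 = 0.7667.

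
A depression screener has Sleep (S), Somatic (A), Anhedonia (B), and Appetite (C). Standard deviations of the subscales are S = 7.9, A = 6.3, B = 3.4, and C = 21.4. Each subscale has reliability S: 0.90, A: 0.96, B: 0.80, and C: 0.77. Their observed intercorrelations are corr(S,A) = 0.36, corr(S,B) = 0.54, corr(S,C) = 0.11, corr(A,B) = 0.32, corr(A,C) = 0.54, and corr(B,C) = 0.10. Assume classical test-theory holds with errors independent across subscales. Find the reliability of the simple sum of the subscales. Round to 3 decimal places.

Var(S+A+B+C) = 7.9² + 6.3² + 3.4² + 21.4² + 2·[7.9·6.3·0.36 + 7.9·3.4·0.54 + 7.9·21.4·0.11 + 6.3·3.4·0.32 + 6.3·21.4·0.54 + 3.4·21.4·0.10] = 571.62 + 275.903 = 847.523.
Under uncorrelated errors the observed covariances equal the true-score covariances, so only the own-variance terms attenuate.
True-score variance = [7.9²·0.90 + 6.3²·0.96 + 3.4²·0.80 + 21.4²·0.77] + 275.903 = 456.149 + 275.903 = 732.051.
Reliability = 732.051 / 847.523 = 0.864.

0.864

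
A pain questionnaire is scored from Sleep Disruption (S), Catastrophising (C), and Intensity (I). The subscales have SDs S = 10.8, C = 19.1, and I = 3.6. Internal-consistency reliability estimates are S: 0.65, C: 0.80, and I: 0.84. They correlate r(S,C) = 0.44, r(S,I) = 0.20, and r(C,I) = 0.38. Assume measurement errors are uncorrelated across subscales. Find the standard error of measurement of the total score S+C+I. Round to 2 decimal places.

Var(total) = 494.41 + 249.336 = 743.746.
True-score variance = 378.55 + 249.336 = 627.886, so reliability = 0.8442.
Error variance = 743.746 − 627.886 = 115.86; SEM = √115.86 = 10.76.

10.76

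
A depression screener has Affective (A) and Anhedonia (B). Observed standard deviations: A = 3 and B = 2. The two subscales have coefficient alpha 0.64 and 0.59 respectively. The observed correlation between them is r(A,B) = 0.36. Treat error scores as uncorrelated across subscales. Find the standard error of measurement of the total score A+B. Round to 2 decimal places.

2.21

Var(total) = 13 + 4.32 = 17.32.
True-score variance = 8.12 + 4.32 = 12.44, so reliability = 0.7182.
Error variance = 17.32 − 12.44 = 4.88; SEM = √4.88 = 2.21.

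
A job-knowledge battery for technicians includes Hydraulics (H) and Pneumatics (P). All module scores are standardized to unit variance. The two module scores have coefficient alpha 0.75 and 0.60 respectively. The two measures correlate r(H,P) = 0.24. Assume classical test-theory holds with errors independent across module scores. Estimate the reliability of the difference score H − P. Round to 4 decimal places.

Var(H−P) = 1 + 1 − 2·0.24 = 2 − 0.48 = 1.52.
Under uncorrelated errors the observed covariances equal the true-score covariances, so only the own-variance terms attenuate.
True-score variance = [0.75 + 0.60] − 0.48 = 1.35 − 0.48 = 0.87.
Reliability = 0.87 / 1.52 = 0.5724.

0.5724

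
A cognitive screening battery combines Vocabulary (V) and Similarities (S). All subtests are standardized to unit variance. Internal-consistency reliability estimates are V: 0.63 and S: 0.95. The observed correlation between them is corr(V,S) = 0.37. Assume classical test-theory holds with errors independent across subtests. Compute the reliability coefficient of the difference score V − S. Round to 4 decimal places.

0.6667

Var(V−S) = 1 + 1 − 2·0.37 = 2 − 0.74 = 1.26.
Because errors are independent across components, Cov(Tᵢ,Tⱼ) = Cov(Xᵢ,Xⱼ); the off-diagonal part of the true-score variance is the same as above.
True-score variance = [0.63 + 0.95] − 0.74 = 1.58 − 0.74 = 0.84.
Reliability = 0.84 / 1.26 = 0.6667.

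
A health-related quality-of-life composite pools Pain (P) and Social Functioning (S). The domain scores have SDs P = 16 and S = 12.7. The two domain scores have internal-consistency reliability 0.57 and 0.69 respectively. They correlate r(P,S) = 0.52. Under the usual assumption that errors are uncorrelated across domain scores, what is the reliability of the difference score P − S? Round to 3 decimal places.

Var(P−S) = 16² + 12.7² − 2·16·12.7·0.52 = 417.29 − 211.328 = 205.962.
Because errors are independent across components, Cov(Tᵢ,Tⱼ) = Cov(Xᵢ,Xⱼ); the off-diagonal part of the true-score variance is the same as above.
True-score variance = [16²·0.57 + 12.7²·0.69] − 211.328 = 257.21 − 211.328 = 45.8821.
Reliability = 45.8821 / 205.962 = 0.223.

0.223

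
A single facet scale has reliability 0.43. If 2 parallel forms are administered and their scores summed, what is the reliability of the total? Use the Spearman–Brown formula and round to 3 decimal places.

0.601

ρ_k = kρ / (1 + (k−1)ρ) = 2·0.43 / (1 + 1·0.43) = 0.860 / 1.430 = 0.601.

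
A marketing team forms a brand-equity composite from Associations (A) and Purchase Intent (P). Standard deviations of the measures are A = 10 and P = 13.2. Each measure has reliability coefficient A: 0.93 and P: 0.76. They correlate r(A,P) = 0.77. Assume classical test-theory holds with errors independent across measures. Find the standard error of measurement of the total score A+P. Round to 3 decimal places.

6.987

Var(total) = 274.24 + 203.28 = 477.52.
True-score variance = 225.422 + 203.28 = 428.702, so reliability = 0.8978.
Error variance = 477.52 − 428.702 = 48.8176; SEM = √48.8176 = 6.987.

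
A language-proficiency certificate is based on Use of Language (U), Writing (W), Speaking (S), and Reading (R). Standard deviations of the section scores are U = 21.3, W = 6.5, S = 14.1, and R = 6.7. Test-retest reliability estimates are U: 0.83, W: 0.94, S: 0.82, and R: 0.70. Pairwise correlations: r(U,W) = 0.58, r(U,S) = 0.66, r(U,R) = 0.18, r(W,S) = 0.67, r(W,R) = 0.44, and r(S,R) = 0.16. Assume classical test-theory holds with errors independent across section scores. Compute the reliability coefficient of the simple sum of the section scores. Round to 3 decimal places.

Var(U+W+S+R) = 21.3² + 6.5² + 14.1² + 6.7² + 2·[21.3·6.5·0.58 + 21.3·14.1·0.66 + 21.3·6.7·0.18 + 6.5·14.1·0.67 + 6.5·6.7·0.44 + 14.1·6.7·0.16] = 739.64 + 799.779 = 1539.42.
Because errors are independent across components, Cov(Tᵢ,Tⱼ) = Cov(Xᵢ,Xⱼ); the off-diagonal part of the true-score variance is the same as above.
True-score variance = [21.3²·0.83 + 6.5²·0.94 + 14.1²·0.82 + 6.7²·0.70] + 799.779 = 610.725 + 799.779 = 1410.5.
Reliability = 1410.5 / 1539.42 = 0.916.

0.916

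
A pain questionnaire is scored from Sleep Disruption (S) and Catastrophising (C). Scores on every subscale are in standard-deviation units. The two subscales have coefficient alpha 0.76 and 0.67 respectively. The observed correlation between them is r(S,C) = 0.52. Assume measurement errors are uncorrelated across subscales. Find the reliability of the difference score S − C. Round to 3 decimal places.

0.406

Var(S−C) = 1 + 1 − 2·0.52 = 2 − 1.04 = 0.96.
With uncorrelated errors the cross-covariances are all true-score covariance, so they carry over unchanged; only the diagonal terms shrink to ρᵢσᵢ².
True-score variance = [0.76 + 0.67] − 1.04 = 1.43 − 1.04 = 0.39.
Reliability = 0.39 / 0.96 = 0.406.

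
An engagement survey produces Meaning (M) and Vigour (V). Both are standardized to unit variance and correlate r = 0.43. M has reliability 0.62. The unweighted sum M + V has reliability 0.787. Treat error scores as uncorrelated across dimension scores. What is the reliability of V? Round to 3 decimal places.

Var(M+V) = 2 + 2·0.43 = 2.860.
True-score variance = ρ_M + ρ_V + 2·0.43, so 0.787 = (0.62 + ρ_V + 0.86) / 2.860.
ρ_V = 0.787·2.860 − 0.62 − 0.86 = 0.771.

0.771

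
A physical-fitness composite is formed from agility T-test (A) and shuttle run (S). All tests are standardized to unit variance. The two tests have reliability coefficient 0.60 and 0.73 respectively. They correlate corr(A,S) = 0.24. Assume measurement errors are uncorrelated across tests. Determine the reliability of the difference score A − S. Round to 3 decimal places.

Var(A−S) = 1 + 1 − 2·0.24 = 2 − 0.48 = 1.52.
With uncorrelated errors the cross-covariances are all true-score covariance, so they carry over unchanged; only the diagonal terms shrink to ρᵢσᵢ².
True-score variance = [0.60 + 0.73] − 0.48 = 1.33 − 0.48 = 0.85.
Reliability = 0.85 / 1.52 = 0.559.

0.559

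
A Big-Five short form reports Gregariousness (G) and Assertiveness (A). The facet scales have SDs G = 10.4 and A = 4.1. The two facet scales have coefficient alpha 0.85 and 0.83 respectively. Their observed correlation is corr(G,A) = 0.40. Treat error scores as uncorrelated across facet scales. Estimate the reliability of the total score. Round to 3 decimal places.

0.880

Var(G+A) = 10.4² + 4.1² + 2·[10.4·4.1·0.40] = 124.97 + 34.112 = 159.082.
Because errors are independent across components, Cov(Tᵢ,Tⱼ) = Cov(Xᵢ,Xⱼ); the off-diagonal part of the true-score variance is the same as above.
True-score variance = [10.4²·0.85 + 4.1²·0.83] + 34.112 = 105.888 + 34.112 = 140.
Reliability = 140 / 159.082 = 0.880.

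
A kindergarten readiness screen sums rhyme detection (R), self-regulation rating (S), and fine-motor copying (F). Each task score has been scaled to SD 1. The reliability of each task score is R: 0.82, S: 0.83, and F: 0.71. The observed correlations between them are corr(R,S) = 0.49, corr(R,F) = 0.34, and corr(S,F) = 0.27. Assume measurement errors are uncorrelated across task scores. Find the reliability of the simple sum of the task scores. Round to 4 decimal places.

Var(R+S+F) = 3 + 2·[0.49 + 0.34 + 0.27] = 3 + 2.2 = 5.2.
With uncorrelated errors the cross-covariances are all true-score covariance, so they carry over unchanged; only the diagonal terms shrink to ρᵢσᵢ².
True-score variance = [0.82 + 0.83 + 0.71] + 2.2 = 2.36 + 2.2 = 4.56.
Reliability = 4.56 / 5.2 = 0.8769.

0.8769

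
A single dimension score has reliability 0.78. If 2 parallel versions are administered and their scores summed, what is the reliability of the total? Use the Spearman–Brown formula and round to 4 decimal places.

0.8764

ρ_k = kρ / (1 + (k−1)ρ) = 2·0.78 / (1 + 1·0.78) = 1.560 / 1.780 = 0.8764.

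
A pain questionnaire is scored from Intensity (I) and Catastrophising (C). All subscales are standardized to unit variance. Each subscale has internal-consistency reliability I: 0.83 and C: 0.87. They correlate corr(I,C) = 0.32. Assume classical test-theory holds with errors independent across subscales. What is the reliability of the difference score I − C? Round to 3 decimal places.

0.779

Var(I−C) = 1 + 1 − 2·0.32 = 2 − 0.64 = 1.36.
Because errors are independent across components, Cov(Tᵢ,Tⱼ) = Cov(Xᵢ,Xⱼ); the off-diagonal part of the true-score variance is the same as above.
True-score variance = [0.83 + 0.87] − 0.64 = 1.7 − 0.64 = 1.06.
Reliability = 1.06 / 1.36 = 0.779.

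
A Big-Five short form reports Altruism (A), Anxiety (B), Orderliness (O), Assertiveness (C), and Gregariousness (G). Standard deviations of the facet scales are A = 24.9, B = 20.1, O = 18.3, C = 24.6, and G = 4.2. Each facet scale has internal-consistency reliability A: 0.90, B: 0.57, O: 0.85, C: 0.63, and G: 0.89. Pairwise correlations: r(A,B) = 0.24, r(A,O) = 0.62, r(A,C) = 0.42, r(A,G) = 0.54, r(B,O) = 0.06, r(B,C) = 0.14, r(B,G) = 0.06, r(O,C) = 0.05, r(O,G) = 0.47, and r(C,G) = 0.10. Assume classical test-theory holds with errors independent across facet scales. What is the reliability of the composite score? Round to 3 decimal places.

Var(A+B+O+C+G) = 24.9² + 20.1² + 18.3² + 24.6² + 4.2² + 2·[24.9·20.1·0.24 + 24.9·18.3·0.62 + 24.9·24.6·0.42 + 24.9·4.2·0.54 + 20.1·18.3·0.06 + 20.1·24.6·0.14 + 20.1·4.2·0.06 + 18.3·24.6·0.05 + 18.3·4.2·0.47 + 24.6·4.2·0.10] = 1981.71 + 1763.4 = 3745.11.
Because errors are independent across components, Cov(Tᵢ,Tⱼ) = Cov(Xᵢ,Xⱼ); the off-diagonal part of the true-score variance is the same as above.
True-score variance = [24.9²·0.90 + 20.1²·0.57 + 18.3²·0.85 + 24.6²·0.63 + 4.2²·0.89] + 1763.4 = 1469.9 + 1763.4 = 3233.3.
Reliability = 3233.3 / 3745.11 = 0.863.

0.863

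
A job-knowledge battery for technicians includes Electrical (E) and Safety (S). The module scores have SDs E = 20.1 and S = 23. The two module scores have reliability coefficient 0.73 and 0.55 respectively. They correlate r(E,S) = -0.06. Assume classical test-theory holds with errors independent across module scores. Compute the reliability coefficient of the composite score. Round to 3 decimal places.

Var(E+S) = 20.1² + 23² + 2·[20.1·23·(-0.06)] = 933.01 − 55.476 = 877.534.
Because errors are independent across components, Cov(Tᵢ,Tⱼ) = Cov(Xᵢ,Xⱼ); the off-diagonal part of the true-score variance is the same as above.
True-score variance = [20.1²·0.73 + 23²·0.55] − 55.476 = 585.877 − 55.476 = 530.401.
Reliability = 530.401 / 877.534 = 0.604.

0.604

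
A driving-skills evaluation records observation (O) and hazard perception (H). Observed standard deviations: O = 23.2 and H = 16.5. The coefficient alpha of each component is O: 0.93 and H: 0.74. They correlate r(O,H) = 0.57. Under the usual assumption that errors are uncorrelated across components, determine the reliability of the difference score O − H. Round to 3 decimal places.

Var(O−H) = 23.2² + 16.5² − 2·23.2·16.5·0.57 = 810.49 − 436.392 = 374.098.
Because errors are independent across components, Cov(Tᵢ,Tⱼ) = Cov(Xᵢ,Xⱼ); the off-diagonal part of the true-score variance is the same as above.
True-score variance = [23.2²·0.93 + 16.5²·0.74] − 436.392 = 702.028 − 436.392 = 265.636.
Reliability = 265.636 / 374.098 = 0.710.

0.710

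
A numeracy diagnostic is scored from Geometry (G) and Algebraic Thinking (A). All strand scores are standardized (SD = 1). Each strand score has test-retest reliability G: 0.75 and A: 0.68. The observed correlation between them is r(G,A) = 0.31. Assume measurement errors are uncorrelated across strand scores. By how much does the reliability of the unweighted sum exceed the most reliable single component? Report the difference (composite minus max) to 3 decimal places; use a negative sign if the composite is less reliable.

0.032

Var(sum) = 2 + 0.62 = 2.62; true-score variance = 1.43 + 0.62 = 2.05; composite reliability = 0.7824.
Max component reliability = 0.7500.
Difference = 0.7824 − 0.7500 = 0.032.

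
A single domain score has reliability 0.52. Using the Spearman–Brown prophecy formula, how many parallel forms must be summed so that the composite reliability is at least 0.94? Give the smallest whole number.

k ≥ ρ*(1−ρ₁)/(ρ₁(1−ρ*)) = 0.94·0.48 / (0.52·0.06) = 14.462.
Smallest integer k = 15.

15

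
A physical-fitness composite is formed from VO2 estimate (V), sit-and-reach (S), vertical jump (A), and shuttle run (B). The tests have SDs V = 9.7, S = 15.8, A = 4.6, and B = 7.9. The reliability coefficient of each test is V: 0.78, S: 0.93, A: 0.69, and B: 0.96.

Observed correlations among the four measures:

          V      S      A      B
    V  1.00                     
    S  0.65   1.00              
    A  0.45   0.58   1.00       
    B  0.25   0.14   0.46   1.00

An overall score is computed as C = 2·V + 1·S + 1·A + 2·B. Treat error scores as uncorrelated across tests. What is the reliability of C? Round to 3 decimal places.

0.933

Var(C) = 2²·9.7² + 15.8² + 4.6² + 2²·7.9² + 2·[2·9.7·15.8·0.65 + 2·9.7·4.6·0.45 + 4·9.7·7.9·0.25 + 15.8·4.6·0.58 + 2·15.8·7.9·0.14 + 2·4.6·7.9·0.46] = 896.8 + 853.126 = 1749.93.
Because errors are independent across components, Cov(Tᵢ,Tⱼ) = Cov(Xᵢ,Xⱼ); the off-diagonal part of the true-score variance is the same as above.
True-score variance = [2²·9.7²·0.78 + 15.8²·0.93 + 4.6²·0.69 + 2²·7.9²·0.96] + 853.126 = 779.981 + 853.126 = 1633.11.
Reliability = 1633.11 / 1749.93 = 0.933.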